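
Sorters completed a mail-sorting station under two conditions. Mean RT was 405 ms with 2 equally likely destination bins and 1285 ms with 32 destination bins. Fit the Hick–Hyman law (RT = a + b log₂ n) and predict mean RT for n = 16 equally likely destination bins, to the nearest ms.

1065 ms

RT is linear in log₂ n, so two points fix the line:
  b = (1285 − 405) / (log₂ 32 − log₂ 2) = 880 / (5 − 1) = 220 ms/bit
  a = 405 − 220 × 1 = 185 ms
Then RT(16) = 185 + 220 × log₂ 16 = 185 + 220 × 4 ≈ 1065.000 ms.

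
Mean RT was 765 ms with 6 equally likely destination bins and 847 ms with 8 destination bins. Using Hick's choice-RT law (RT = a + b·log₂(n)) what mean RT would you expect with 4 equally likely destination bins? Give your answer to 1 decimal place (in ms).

649.4 ms

RT is linear in log₂ n, so two points fix the line:
  b = (847 − 765) / (log₂ 8 − log₂ 6) = 82 / (3 − 2.5850) = 197.573 ms/bit
  a = 765 − 197.573 × 2.5850 = 254.282 ms
Then RT(4) = 254.282 + 197.573 × log₂ 4 = 254.282 + 197.573 × 2 ≈ 649.427 ms.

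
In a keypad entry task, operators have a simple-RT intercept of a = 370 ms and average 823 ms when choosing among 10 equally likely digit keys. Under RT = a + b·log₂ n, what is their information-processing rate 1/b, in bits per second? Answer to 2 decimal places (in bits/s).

7.33 bits/s

b = (823 − 370)/log₂ 10 = 453/3.3219 = 136.367 ms per bit = 0.13637 s/bit; the reciprocal is 7.333 bits/s.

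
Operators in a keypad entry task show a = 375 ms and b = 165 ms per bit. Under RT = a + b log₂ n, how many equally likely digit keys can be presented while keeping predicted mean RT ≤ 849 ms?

7

165·log₂ n ≤ 849 − 375 = 474, giving log₂ n ≤ 2.8727 and n ≤ 7.324. The largest whole number is 7.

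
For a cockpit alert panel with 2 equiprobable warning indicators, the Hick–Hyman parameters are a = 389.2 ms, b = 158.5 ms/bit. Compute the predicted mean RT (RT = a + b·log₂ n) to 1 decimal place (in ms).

547.7 ms

log₂(2) = 1 bits, so RT = 389.2 + 158.5 × 1 ≈ 547.700 ms.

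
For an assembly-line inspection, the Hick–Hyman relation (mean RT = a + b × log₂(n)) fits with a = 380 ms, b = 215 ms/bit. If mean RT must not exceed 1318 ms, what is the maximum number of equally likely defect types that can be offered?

215·log₂ n ≤ 1318 − 380 = 938, giving log₂ n ≤ 4.3628 and n ≤ 20.575. The largest whole number is 20.

20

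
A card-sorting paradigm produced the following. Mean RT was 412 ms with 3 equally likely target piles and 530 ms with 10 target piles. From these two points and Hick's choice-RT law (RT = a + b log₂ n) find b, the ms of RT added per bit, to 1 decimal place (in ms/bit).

67.9 ms/bit

b = (RT₂ − RT₁)/(log₂ n₂ − log₂ n₁) = (530 − 412)/(3.3219 − 1.5850) = 67.935 ms/bit.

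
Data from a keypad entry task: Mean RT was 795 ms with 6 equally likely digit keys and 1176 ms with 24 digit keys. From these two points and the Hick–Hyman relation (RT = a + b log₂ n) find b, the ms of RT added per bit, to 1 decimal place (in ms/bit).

190.5 ms/bit

The slope on a log₂ axis is (1176 − 795) / (4.5850 − 2.5850) = 190.500 ms/bit.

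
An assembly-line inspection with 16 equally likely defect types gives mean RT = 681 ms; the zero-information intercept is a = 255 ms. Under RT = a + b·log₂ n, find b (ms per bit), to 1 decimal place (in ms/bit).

106.5 ms/bit

log₂(16) = 4 bits.
b = (RT − a)/log₂ n = (681 − 255) / 4 = 106.500 ms/bit.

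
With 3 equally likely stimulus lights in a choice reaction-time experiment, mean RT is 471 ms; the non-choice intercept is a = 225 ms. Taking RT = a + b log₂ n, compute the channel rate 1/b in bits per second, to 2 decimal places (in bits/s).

6.44 bits/s

b = (471 − 225)/log₂ 3 = 246/1.5850 = 155.209 ms per bit = 0.15521 s/bit; the reciprocal is 6.443 bits/s.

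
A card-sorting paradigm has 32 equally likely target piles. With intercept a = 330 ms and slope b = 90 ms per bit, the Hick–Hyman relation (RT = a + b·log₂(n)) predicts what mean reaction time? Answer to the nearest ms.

780 ms

log₂(32) = 5 bits, so RT = 330 + 90 × 5 ≈ 780.000 ms.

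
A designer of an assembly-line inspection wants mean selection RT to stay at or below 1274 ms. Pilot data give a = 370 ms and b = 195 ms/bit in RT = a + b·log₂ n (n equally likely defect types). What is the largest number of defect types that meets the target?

195·log₂ n ≤ 1274 − 370 = 904, giving log₂ n ≤ 4.6359 and n ≤ 24.862. The largest whole number is 24.

24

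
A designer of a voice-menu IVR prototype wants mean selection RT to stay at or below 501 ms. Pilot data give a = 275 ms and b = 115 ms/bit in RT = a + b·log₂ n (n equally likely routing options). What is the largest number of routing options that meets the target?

Set 275 + 115·log₂ n ≤ 501 → log₂ n ≤ (501 − 275)/115 = 1.9652.
So n ≤ 2^1.9652 = 3.905; the largest integer n is 3.

3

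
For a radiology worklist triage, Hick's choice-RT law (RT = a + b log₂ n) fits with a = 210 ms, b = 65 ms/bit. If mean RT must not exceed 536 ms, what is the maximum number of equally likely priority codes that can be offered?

32

Information budget: (536 − 210)/65 = 5.0154 bits, so n ≤ 2^5.0154 = 32.343 → at most 32.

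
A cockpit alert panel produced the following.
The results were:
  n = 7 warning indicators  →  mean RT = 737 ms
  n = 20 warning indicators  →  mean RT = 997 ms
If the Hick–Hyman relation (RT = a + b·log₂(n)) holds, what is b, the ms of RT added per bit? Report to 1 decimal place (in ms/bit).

171.7 ms/bit

b = (RT₂ − RT₁)/(log₂ n₂ − log₂ n₁) = (997 − 737)/(4.3219 − 2.8074) = 171.666 ms/bit.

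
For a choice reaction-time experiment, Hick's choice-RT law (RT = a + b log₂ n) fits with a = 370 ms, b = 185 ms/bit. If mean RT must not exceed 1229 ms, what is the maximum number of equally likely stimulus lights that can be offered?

Information budget: (1229 − 370)/185 = 4.6432 bits, so n ≤ 2^4.6432 = 24.989 → at most 24.

24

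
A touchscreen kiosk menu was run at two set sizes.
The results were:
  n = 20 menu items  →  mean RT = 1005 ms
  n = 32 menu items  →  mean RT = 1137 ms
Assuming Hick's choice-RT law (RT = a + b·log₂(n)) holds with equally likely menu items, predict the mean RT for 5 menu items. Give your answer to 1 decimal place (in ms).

615.7 ms

With log₂ n on the abscissa the relation is linear; from the two conditions:
  b = (1137 − 1005) / (log₂ 32 − log₂ 20) = 132 / (5 − 4.3219) = 194.670 ms/bit
  a = 1005 − 194.670 × 4.3219 = 163.652 ms
Then RT(5) = 163.652 + 194.670 × log₂ 5 = 163.652 + 194.670 × 2.3219 ≈ 615.661 ms.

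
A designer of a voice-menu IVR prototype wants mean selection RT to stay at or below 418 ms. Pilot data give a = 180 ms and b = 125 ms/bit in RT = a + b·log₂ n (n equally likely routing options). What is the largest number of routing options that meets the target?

3

Set 180 + 125·log₂ n ≤ 418 → log₂ n ≤ (418 − 180)/125 = 1.9040.
So n ≤ 2^1.9040 = 3.742; the largest integer n is 3.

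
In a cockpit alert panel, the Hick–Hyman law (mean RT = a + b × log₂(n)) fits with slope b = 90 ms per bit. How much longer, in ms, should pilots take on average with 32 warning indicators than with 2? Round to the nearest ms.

360 ms

The intercept a cancels: ΔRT = b·(log₂ n₂ − log₂ n₁) = b·log₂(n₂/n₁).
log₂(32) − log₂(2) = log₂(32/2) = log₂(16) = 4.
ΔRT = 90 × 4.0000 = 360.000 ms.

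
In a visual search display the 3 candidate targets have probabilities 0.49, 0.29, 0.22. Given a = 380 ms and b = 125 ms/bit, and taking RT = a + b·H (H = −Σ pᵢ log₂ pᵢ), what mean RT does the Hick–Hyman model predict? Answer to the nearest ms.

568 ms

H = 0.49·log₂(1/0.49) + 0.29·log₂(1/0.29) + 0.22·log₂(1/0.22) = 1.5028 bits.
RT = 380 + 125 × 1.5028 = 567.84 ms.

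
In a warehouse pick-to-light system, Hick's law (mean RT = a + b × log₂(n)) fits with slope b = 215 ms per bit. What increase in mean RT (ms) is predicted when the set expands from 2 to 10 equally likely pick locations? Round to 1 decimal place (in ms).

499.2 ms

The intercept a cancels: ΔRT = b·(log₂ n₂ − log₂ n₁) = b·log₂(n₂/n₁).
log₂(10) − log₂(2) = 3.3219 − 1 = 2.3219.
ΔRT = 215 × 2.3219 = 499.215 ms.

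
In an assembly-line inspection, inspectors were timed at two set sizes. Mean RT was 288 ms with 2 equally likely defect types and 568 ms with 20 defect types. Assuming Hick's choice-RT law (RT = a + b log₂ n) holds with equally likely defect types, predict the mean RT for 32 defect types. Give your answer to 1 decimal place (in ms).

625.2 ms

RT is linear in log₂ n, so two points fix the line:
  b = (568 − 288) / (log₂ 20 − log₂ 2) = 280 / (4.3219 − 1) = 84.288 ms/bit
  a = 288 − 84.288 × 1 = 203.712 ms
Then RT(32) = 203.712 + 84.288 × log₂ 32 = 203.712 + 84.288 × 5 ≈ 625.154 ms.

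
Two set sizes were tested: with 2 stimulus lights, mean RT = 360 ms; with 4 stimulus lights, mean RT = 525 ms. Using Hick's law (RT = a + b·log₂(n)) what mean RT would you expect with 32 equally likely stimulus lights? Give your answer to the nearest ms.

Fit slope and intercept:
  b = (525 − 360) / (log₂ 4 − log₂ 2) = 165 / (2 − 1) = 165 ms/bit
  a = 360 − 165 × 1 = 195 ms
Then RT(32) = 195 + 165 × log₂ 32 = 195 + 165 × 5 ≈ 1020.000 ms.

1020 ms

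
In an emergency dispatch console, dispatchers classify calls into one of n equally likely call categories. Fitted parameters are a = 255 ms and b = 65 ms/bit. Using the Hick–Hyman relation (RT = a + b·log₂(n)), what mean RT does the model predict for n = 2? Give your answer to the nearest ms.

log₂(2) = 1 bits, so RT = 255 + 65 × 1 ≈ 320.000 ms.

320 ms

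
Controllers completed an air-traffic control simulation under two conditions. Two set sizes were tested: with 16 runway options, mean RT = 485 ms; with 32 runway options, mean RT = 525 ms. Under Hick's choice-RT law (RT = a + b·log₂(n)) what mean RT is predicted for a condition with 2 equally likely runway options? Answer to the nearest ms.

365 ms

With log₂ n on the abscissa the relation is linear; from the two conditions:
  b = (525 − 485) / (log₂ 32 − log₂ 16) = 40 / (5 − 4) = 40 ms/bit
  a = 485 − 40 × 4 = 325 ms
Then RT(2) = 325 + 40 × log₂ 2 = 325 + 40 × 1 ≈ 365.000 ms.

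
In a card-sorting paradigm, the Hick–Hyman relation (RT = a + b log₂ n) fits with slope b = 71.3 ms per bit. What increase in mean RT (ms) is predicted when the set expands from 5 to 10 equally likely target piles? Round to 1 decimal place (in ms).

71.3 ms

The intercept a cancels: ΔRT = b·(log₂ n₂ − log₂ n₁) = b·log₂(n₂/n₁).
log₂(10) − log₂(5) = log₂(10/5) = log₂(2) = 1.
ΔRT = 71.3 × 1.0000 = 71.300 ms.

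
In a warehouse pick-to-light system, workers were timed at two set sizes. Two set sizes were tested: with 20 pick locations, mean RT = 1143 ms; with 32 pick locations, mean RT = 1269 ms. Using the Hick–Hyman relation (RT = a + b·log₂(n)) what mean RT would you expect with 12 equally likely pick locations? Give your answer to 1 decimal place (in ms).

RT is linear in log₂ n, so two points fix the line:
  b = (1269 − 1143) / (log₂ 32 − log₂ 20) = 126 / (5 − 4.3219) = 185.821 ms/bit
  a = 1143 − 185.821 × 4.3219 = 339.895 ms
Then RT(12) = 339.895 + 185.821 × log₂ 12 = 339.895 + 185.821 × 3.5850 ≈ 1006.056 ms.

1006.1 ms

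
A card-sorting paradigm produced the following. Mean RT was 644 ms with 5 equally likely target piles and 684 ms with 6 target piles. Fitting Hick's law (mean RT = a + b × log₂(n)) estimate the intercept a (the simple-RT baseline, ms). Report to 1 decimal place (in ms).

b = (RT₂ − RT₁)/(log₂ n₂ − log₂ n₁) = (684 − 644)/(2.5850 − 2.3219) = 152.071 ms/bit.
Intercept: a = 644 − 152.071·log₂(5) = 290.901 ms.

290.9 ms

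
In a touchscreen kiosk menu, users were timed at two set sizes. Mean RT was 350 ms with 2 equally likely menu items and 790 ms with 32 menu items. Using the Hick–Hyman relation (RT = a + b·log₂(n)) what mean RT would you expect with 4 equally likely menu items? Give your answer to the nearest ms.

460 ms

With log₂ n on the abscissa the relation is linear; from the two conditions:
  b = (790 − 350) / (log₂ 32 − log₂ 2) = 440 / (5 − 1) = 110 ms/bit
  a = 350 − 110 × 1 = 240 ms
Then RT(4) = 240 + 110 × log₂ 4 = 240 + 110 × 2 ≈ 460.000 ms.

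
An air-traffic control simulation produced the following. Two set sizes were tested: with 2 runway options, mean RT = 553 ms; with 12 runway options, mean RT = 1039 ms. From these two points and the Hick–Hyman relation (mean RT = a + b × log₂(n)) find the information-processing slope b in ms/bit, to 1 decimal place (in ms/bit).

The slope on a log₂ axis is (1039 − 553) / (3.5850 − 1) = 188.010 ms/bit.

188.0 ms/bit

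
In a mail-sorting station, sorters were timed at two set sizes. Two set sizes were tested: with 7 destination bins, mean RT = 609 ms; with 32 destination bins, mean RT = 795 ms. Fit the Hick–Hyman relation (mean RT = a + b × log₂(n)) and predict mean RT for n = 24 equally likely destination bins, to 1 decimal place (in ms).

Solve the two-equation system in a and b:
  b = (795 − 609) / (log₂ 32 − log₂ 7) = 186 / (5 − 2.8074) = 84.829 ms/bit
  a = 609 − 84.829 × 2.8074 = 370.855 ms
Then RT(24) = 370.855 + 84.829 × log₂ 24 = 370.855 + 84.829 × 4.5850 ≈ 759.793 ms.

759.8 ms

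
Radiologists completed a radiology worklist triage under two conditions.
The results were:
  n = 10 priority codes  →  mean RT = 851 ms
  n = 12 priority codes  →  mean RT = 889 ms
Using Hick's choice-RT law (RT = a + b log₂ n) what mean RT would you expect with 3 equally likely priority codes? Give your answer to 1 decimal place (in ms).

600.1 ms

With log₂ n on the abscissa the relation is linear; from the two conditions:
  b = (889 − 851) / (log₂ 12 − log₂ 10) = 38 / (3.5850 − 3.3219) = 144.468 ms/bit
  a = 851 − 144.468 × 3.3219 = 371.088 ms
Then RT(3) = 371.088 + 144.468 × log₂ 3 = 371.088 + 144.468 × 1.5850 ≈ 600.064 ms.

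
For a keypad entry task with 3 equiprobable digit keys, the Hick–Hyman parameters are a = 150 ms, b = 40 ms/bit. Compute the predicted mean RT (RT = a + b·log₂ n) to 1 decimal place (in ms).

log₂(3) = 1.5850 bits, so RT = 150 + 40 × 1.5850 ≈ 213.399 ms.

213.4 ms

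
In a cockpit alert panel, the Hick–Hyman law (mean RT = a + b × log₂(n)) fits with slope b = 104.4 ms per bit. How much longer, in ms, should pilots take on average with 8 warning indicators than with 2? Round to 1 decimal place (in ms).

208.8 ms

The intercept a cancels: ΔRT = b·(log₂ n₂ − log₂ n₁) = b·log₂(n₂/n₁).
log₂(8) − log₂(2) = log₂(8/2) = log₂(4) = 2.
ΔRT = 104.4 × 2.0000 = 208.800 ms.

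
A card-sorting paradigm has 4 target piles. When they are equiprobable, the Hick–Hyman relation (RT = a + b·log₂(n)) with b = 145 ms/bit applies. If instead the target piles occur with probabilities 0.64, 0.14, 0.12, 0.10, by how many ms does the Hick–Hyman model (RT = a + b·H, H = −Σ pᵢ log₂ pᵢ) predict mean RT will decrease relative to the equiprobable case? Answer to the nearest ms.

The RT saving is b·ΔH. Equiprobable H₀ = log₂(4) = 2.0000 bits; with the given probabilities H = 1.5084 bits.
b·(H₀ − H) = 145 × (2.0000 − 1.5084) = 71.28 ms.

71 ms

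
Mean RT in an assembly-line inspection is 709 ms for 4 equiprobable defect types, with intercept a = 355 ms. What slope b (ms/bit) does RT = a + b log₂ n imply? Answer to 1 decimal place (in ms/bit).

b = (709 − 355) / log₂(4) = 354 / 2 = 177.000 ms/bit.

177.0 ms/bit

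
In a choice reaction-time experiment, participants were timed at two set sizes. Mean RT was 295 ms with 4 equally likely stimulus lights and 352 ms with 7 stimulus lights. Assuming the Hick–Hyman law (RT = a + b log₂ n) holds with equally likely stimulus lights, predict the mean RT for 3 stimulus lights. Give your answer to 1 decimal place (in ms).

265.7 ms

Solve the two-equation system in a and b:
  b = (352 − 295) / (log₂ 7 − log₂ 4) = 57 / (2.8074 − 2) = 70.601 ms/bit
  a = 295 − 70.601 × 2 = 153.798 ms
Then RT(3) = 153.798 + 70.601 × log₂ 3 = 153.798 + 70.601 × 1.5850 ≈ 265.698 ms.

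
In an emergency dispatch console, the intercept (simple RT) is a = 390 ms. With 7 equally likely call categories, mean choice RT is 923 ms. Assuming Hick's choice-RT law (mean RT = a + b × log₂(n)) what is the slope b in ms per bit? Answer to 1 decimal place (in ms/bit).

189.9 ms/bit

7 alternatives carry log₂ 7 = 2.8074 bits; the choice cost is 923 − 390 = 533 ms, so b = 533/2.8074 = 189.858 ms/bit.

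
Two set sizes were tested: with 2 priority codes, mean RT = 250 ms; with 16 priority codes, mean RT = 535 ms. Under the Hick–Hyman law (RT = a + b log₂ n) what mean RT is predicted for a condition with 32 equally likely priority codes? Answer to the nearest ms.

630 ms

RT is linear in log₂ n, so two points fix the line:
  b = (535 − 250) / (log₂ 16 − log₂ 2) = 285 / (4 − 1) = 95 ms/bit
  a = 250 − 95 × 1 = 155 ms
Then RT(32) = 155 + 95 × log₂ 32 = 155 + 95 × 5 ≈ 630.000 ms.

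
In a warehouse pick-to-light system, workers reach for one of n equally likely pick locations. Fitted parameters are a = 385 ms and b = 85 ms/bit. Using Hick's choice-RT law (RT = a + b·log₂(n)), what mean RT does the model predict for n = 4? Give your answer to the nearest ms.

555 ms

log₂(4) = 2 bits, so RT = 385 + 85 × 2 ≈ 555.000 ms.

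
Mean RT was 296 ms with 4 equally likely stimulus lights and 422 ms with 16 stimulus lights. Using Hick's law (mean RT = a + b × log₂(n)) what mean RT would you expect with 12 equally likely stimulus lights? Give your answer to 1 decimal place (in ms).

RT is linear in log₂ n, so two points fix the line:
  b = (422 − 296) / (log₂ 16 − log₂ 4) = 126 / (4 − 2) = 63.000 ms/bit
  a = 296 − 63.000 × 2 = 170.000 ms
Then RT(12) = 170.000 + 63.000 × log₂ 12 = 170.000 + 63.000 × 3.5850 ≈ 395.853 ms.

395.9 ms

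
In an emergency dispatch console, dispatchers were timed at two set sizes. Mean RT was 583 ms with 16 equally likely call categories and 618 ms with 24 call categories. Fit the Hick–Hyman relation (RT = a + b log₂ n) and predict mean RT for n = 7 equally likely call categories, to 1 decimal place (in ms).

Solve the two-equation system in a and b:
  b = (618 − 583) / (log₂ 24 − log₂ 16) = 35 / (4.5850 − 4) = 59.833 ms/bit
  a = 583 − 59.833 × 4 = 343.668 ms
Then RT(7) = 343.668 + 59.833 × log₂ 7 = 343.668 + 59.833 × 2.8074 ≈ 511.641 ms.

511.6 ms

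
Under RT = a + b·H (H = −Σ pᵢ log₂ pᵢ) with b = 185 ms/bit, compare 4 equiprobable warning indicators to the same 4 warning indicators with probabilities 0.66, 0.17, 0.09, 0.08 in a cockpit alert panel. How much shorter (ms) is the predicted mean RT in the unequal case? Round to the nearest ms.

105 ms

The RT saving is b·ΔH. Equiprobable H₀ = log₂(4) = 2.0000 bits; with the given probabilities H = 1.4344 bits.
b·(H₀ − H) = 185 × (2.0000 − 1.4344) = 104.64 ms.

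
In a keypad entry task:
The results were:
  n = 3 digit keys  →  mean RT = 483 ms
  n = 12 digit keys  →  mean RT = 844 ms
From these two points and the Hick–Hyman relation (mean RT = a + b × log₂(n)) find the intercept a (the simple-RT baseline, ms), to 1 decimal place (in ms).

b = (RT₂ − RT₁)/(log₂ n₂ − log₂ n₁) = (844 − 483)/(3.5850 − 1.5850) = 180.500 ms/bit.
a = RT₁ − b·log₂ n₁ = 483 − 180.500 × 1.5850 = 196.914 ms.

196.9 ms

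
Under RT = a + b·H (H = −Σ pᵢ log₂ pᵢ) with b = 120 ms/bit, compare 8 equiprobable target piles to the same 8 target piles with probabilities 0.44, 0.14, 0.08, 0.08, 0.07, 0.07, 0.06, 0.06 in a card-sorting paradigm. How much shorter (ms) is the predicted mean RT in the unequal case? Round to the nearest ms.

The RT saving is b·ΔH. Equiprobable H₀ = log₂(8) = 3.0000 bits; with the given probabilities H = 2.5255 bits.
b·(H₀ − H) = 120 × (3.0000 − 2.5255) = 56.95 ms.

57 ms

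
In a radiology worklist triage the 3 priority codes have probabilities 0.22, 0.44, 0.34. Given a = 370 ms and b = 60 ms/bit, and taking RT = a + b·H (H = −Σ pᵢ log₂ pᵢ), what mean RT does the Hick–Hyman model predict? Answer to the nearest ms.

462 ms

H = 0.22·log₂(1/0.22) + 0.44·log₂(1/0.44) + 0.34·log₂(1/0.34) = 1.5309 bits.
RT = 370 + 60 × 1.5309 = 461.85 ms.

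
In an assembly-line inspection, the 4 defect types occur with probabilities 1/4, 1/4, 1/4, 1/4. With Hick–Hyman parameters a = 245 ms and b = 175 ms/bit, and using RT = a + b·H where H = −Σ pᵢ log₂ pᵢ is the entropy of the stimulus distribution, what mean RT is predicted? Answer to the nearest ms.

595 ms

H = −Σ pᵢ log₂ pᵢ = 0.25·2 + 0.25·2 + 0.25·2 + 0.25·2 = 2.000 bits.
RT = 245 + 175 × 2.000 = 595.00 ms.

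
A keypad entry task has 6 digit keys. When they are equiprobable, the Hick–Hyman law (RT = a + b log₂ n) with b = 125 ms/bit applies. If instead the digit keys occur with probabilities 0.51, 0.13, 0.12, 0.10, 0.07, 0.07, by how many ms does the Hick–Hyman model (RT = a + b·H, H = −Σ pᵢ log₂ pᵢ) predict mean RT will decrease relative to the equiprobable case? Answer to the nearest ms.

Equiprobable entropy H₀ = log₂ 6 = 2.5850 bits.
Skewed entropy H = −Σ pᵢ log₂ pᵢ = 2.1144 bits.
ΔRT = b·(H₀ − H) = 125 × 0.4705 = 58.81 ms.

59 ms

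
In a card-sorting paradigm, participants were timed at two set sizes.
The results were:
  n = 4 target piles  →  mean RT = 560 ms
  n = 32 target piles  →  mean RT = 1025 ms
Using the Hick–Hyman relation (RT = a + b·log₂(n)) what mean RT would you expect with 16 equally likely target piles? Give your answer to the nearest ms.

870 ms

Fit slope and intercept:
  b = (1025 − 560) / (log₂ 32 − log₂ 4) = 465 / (5 − 2) = 155 ms/bit
  a = 560 − 155 × 2 = 250 ms
Then RT(16) = 250 + 155 × log₂ 16 = 250 + 155 × 4 ≈ 870.000 ms.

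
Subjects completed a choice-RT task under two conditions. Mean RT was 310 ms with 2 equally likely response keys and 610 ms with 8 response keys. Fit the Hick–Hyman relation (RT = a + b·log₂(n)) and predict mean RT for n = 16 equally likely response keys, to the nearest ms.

760 ms

RT is linear in log₂ n, so two points fix the line:
  b = (610 − 310) / (log₂ 8 − log₂ 2) = 300 / (3 − 1) = 150 ms/bit
  a = 310 − 150 × 1 = 160 ms
Then RT(16) = 160 + 150 × log₂ 16 = 160 + 150 × 4 ≈ 760.000 ms.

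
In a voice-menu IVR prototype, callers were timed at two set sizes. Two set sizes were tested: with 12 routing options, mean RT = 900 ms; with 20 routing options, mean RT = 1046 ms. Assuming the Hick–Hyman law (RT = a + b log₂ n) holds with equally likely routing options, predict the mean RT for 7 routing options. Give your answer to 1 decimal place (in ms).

RT is linear in log₂ n, so two points fix the line:
  b = (1046 − 900) / (log₂ 20 − log₂ 12) = 146 / (4.3219 − 3.5850) = 198.110 ms/bit
  a = 900 − 198.110 × 3.5850 = 189.784 ms
Then RT(7) = 189.784 + 198.110 × log₂ 7 = 189.784 + 198.110 × 2.8074 ≈ 745.948 ms.

745.9 ms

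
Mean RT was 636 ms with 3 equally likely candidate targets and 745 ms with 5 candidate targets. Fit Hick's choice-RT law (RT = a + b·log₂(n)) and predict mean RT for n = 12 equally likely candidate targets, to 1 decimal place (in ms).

RT is linear in log₂ n, so two points fix the line:
  b = (745 − 636) / (log₂ 5 − log₂ 3) = 109 / (2.3219 − 1.5850) = 147.904 ms/bit
  a = 636 − 147.904 × 1.5850 = 401.578 ms
Then RT(12) = 401.578 + 147.904 × log₂ 12 = 401.578 + 147.904 × 3.5850 ≈ 931.808 ms.

931.8 ms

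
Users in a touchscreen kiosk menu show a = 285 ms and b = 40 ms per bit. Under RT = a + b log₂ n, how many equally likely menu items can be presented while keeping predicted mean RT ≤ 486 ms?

Information budget: (486 − 285)/40 = 5.0250 bits, so n ≤ 2^5.0250 = 32.559 → at most 32.

32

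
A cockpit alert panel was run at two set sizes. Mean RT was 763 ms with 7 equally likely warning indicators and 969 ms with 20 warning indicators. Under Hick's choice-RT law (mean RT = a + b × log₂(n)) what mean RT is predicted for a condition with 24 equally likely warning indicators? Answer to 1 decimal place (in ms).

Solve the two-equation system in a and b:
  b = (969 − 763) / (log₂ 20 − log₂ 7) = 206 / (4.3219 − 2.8074) = 136.012 ms/bit
  a = 763 − 136.012 × 2.8074 = 381.166 ms
Then RT(24) = 381.166 + 136.012 × log₂ 24 = 381.166 + 136.012 × 4.5850 ≈ 1004.776 ms.

1004.8 ms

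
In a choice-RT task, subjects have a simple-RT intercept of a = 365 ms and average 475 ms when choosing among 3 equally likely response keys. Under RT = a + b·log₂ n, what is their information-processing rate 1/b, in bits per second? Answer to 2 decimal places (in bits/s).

b = (475 − 365)/log₂ 3 = 110/1.5850 = 69.402 ms per bit = 0.06940 s/bit; the reciprocal is 14.409 bits/s.

14.41 bits/s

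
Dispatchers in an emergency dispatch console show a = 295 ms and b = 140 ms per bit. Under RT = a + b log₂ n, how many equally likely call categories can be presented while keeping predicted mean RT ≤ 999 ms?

32

140·log₂ n ≤ 999 − 295 = 704, giving log₂ n ≤ 5.0286 and n ≤ 32.640. The largest whole number is 32.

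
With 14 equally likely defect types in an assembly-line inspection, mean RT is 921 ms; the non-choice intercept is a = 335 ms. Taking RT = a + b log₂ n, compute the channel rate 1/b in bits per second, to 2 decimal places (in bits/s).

6.50 bits/s

b = (921 − 335)/log₂ 14 = 586/3.8074 = 153.913 ms per bit = 0.15391 s/bit; the reciprocal is 6.497 bits/s.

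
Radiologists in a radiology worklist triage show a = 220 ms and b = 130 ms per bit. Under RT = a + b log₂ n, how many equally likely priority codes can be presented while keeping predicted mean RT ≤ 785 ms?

130·log₂ n ≤ 785 − 220 = 565, giving log₂ n ≤ 4.3462 and n ≤ 20.339. The largest whole number is 20.

20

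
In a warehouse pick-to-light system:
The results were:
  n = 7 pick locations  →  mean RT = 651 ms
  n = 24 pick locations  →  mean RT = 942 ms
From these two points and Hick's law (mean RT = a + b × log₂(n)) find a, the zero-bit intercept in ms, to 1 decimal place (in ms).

191.4 ms

Slope: b = (942 − 651) / (log₂ 24 − log₂ 7) = 291/1.7776 = 163.703 ms/bit.
a = RT₁ − b·log₂ n₁ = 651 − 163.703 × 2.8074 = 191.427 ms.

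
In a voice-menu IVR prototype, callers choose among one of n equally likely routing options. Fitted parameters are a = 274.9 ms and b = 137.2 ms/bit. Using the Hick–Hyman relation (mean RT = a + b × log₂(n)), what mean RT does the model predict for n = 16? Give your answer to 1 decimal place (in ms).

log₂(16) = 4 bits, so RT = 274.9 + 137.2 × 4 ≈ 823.700 ms.

823.7 ms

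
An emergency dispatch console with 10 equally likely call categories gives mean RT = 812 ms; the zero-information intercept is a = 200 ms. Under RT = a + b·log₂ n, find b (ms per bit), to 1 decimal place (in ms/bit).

10 alternatives carry log₂ 10 = 3.3219 bits; the choice cost is 812 − 200 = 612 ms, so b = 612/3.3219 = 184.230 ms/bit.

184.2 ms/bit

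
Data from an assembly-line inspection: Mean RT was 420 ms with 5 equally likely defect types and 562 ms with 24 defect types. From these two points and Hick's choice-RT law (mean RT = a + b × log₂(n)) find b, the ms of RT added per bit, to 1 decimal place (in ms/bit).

62.7 ms/bit

b = (RT₂ − RT₁)/(log₂ n₂ − log₂ n₁) = (562 − 420)/(4.5850 − 2.3219) = 62.748 ms/bit.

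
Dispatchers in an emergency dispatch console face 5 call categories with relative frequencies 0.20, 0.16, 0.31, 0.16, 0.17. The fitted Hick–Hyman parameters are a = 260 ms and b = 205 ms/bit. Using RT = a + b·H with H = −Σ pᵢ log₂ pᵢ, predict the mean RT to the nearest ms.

725 ms

Entropy contributions −pᵢ log₂ pᵢ: 0.4644, 0.4230, 0.5238, 0.4230, 0.4346; sum H = 2.2688 bits.
RT = a + bH = 260 + 205·2.2688 = 725.10 ms.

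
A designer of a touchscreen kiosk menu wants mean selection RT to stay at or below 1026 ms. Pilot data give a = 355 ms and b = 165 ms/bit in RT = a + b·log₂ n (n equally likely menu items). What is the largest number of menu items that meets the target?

Set 355 + 165·log₂ n ≤ 1026 → log₂ n ≤ (1026 − 355)/165 = 4.0667.
So n ≤ 2^4.0667 = 16.757; the largest integer n is 16.

16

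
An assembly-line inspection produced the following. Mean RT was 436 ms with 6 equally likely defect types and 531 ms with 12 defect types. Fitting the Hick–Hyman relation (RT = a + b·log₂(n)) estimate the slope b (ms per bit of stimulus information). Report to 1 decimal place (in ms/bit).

The slope on a log₂ axis is (531 − 436) / (3.5850 − 2.5850) = 95.000 ms/bit.

95.0 ms/bit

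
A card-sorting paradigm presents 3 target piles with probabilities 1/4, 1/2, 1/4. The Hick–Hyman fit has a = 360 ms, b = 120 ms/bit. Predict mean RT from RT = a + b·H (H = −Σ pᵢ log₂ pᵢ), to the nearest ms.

Each term −pᵢ log₂ pᵢ: 0.25·2 + 0.5·1 + 0.25·2; summed, H = 1.500 bits.
Mean RT = a + bH = 360 + 120·1.500 = 540.00 ms.

540 ms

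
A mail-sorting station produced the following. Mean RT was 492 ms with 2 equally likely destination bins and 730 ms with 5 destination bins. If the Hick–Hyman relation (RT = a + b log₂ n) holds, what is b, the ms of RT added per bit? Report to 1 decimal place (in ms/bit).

Slope: b = (730 − 492) / (log₂ 5 − log₂ 2) = 238/1.3219 = 180.040 ms/bit.

180.0 ms/bit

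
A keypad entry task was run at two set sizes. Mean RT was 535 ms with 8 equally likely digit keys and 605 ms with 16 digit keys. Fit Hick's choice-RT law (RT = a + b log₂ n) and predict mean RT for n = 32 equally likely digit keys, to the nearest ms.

675 ms

Solve the two-equation system in a and b:
  b = (605 − 535) / (log₂ 16 − log₂ 8) = 70 / (4 − 3) = 70 ms/bit
  a = 535 − 70 × 3 = 325 ms
Then RT(32) = 325 + 70 × log₂ 32 = 325 + 70 × 5 ≈ 675.000 ms.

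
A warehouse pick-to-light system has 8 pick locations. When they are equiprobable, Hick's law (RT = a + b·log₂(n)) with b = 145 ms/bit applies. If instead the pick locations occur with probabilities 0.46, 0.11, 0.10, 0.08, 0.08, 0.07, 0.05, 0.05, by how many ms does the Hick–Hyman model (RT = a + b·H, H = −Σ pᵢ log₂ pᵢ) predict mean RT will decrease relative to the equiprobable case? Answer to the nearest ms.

The RT saving is b·ΔH. Equiprobable H₀ = log₂(8) = 3.0000 bits; with the given probabilities H = 2.4816 bits.
b·(H₀ − H) = 145 × (3.0000 − 2.4816) = 75.17 ms.

75 ms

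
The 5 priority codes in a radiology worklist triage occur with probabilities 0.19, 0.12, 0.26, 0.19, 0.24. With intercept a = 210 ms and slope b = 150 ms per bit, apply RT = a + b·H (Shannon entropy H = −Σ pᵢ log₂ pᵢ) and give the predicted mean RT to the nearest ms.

Entropy contributions −pᵢ log₂ pᵢ: 0.4552, 0.3671, 0.5053, 0.4552, 0.4941; sum H = 2.2769 bits.
RT = a + bH = 210 + 150·2.2769 = 551.54 ms.

552 ms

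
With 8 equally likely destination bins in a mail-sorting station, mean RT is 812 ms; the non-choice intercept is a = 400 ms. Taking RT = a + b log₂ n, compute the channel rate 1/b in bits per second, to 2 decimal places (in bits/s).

b = (812 − 400)/log₂ 8 = 412/3 = 137.333 ms per bit = 0.13733 s/bit; the reciprocal is 7.282 bits/s.

7.28 bits/s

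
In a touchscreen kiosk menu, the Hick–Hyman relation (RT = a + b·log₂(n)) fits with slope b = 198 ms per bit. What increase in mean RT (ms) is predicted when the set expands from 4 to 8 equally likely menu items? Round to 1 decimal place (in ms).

Only the slope matters, since a is common to both: ΔRT = b·log₂(n₂/n₁).
log₂(8) − log₂(4) = log₂(8/4) = log₂(2) = 1.
ΔRT = 198 × 1.0000 = 198.000 ms.

198.0 ms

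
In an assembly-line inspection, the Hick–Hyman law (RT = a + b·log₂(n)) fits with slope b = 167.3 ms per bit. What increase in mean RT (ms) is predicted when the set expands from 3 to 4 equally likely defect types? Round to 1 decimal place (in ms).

69.4 ms

The intercept a cancels: ΔRT = b·(log₂ n₂ − log₂ n₁) = b·log₂(n₂/n₁).
log₂(4) − log₂(3) = 2 − 1.5850 = 0.4150.
ΔRT = 167.3 × 0.4150 = 69.436 ms.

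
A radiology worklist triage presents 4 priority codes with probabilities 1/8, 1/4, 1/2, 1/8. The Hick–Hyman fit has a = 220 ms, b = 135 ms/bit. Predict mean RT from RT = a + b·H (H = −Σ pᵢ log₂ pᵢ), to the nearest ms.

Each term −pᵢ log₂ pᵢ: 0.125·3 + 0.25·2 + 0.5·1 + 0.125·3; summed, H = 1.750 bits.
Mean RT = a + bH = 220 + 135·1.750 = 456.25 ms.

456 ms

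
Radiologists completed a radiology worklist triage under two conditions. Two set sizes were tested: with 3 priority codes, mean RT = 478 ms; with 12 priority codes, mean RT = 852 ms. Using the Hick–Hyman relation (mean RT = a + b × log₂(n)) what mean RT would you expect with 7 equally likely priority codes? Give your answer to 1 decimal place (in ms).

Solve the two-equation system in a and b:
  b = (852 − 478) / (log₂ 12 − log₂ 3) = 374 / (3.5850 − 1.5850) = 187.000 ms/bit
  a = 478 − 187.000 × 1.5850 = 181.612 ms
Then RT(7) = 181.612 + 187.000 × log₂ 7 = 181.612 + 187.000 × 2.8074 ≈ 706.587 ms.

706.6 ms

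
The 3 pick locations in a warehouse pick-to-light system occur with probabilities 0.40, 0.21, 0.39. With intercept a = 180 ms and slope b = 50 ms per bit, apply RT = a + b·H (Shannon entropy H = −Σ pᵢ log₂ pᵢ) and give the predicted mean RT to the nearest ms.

257 ms

Entropy contributions −pᵢ log₂ pᵢ: 0.5288, 0.4728, 0.5298; sum H = 1.5314 bits.
RT = a + bH = 180 + 50·1.5314 = 256.57 ms.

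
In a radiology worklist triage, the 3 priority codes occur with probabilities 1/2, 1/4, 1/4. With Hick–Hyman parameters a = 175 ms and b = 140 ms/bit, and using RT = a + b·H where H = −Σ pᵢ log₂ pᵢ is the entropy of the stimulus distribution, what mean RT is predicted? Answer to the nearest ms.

385 ms

H = −Σ pᵢ log₂ pᵢ = 0.5·1 + 0.25·2 + 0.25·2 = 1.500 bits.
RT = 175 + 140 × 1.500 = 385.00 ms.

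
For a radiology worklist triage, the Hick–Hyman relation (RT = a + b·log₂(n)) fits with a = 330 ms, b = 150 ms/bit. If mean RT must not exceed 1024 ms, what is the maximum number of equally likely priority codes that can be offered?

24

150·log₂ n ≤ 1024 − 330 = 694, giving log₂ n ≤ 4.6267 and n ≤ 24.704. The largest whole number is 24.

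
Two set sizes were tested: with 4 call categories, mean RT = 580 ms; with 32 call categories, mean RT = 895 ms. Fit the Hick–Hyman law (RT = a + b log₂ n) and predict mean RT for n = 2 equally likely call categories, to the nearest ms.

475 ms

With log₂ n on the abscissa the relation is linear; from the two conditions:
  b = (895 − 580) / (log₂ 32 − log₂ 4) = 315 / (5 − 2) = 105 ms/bit
  a = 580 − 105 × 2 = 370 ms
Then RT(2) = 370 + 105 × log₂ 2 = 370 + 105 × 1 ≈ 475.000 ms.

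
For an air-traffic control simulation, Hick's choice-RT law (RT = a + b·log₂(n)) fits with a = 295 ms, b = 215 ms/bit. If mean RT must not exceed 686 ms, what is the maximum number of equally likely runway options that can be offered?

215·log₂ n ≤ 686 − 295 = 391, giving log₂ n ≤ 1.8186 and n ≤ 3.527. The largest whole number is 3.

3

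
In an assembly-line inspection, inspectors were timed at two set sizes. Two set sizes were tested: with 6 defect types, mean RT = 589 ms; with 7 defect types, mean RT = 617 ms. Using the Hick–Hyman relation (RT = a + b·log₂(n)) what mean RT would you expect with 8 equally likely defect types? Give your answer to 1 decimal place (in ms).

RT is linear in log₂ n, so two points fix the line:
  b = (617 − 589) / (log₂ 7 − log₂ 6) = 28 / (2.8074 − 2.5850) = 125.904 ms/bit
  a = 589 − 125.904 × 2.5850 = 263.544 ms
Then RT(8) = 263.544 + 125.904 × log₂ 8 = 263.544 + 125.904 × 3 ≈ 641.255 ms.

641.3 ms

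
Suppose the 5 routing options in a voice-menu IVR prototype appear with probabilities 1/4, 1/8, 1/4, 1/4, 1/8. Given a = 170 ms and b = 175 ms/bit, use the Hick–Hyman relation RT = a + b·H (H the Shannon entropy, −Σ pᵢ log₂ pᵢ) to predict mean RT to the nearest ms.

Each term −pᵢ log₂ pᵢ: 0.25·2 + 0.125·3 + 0.25·2 + 0.25·2 + 0.125·3; summed, H = 2.250 bits.
Mean RT = a + bH = 170 + 175·2.250 = 563.75 ms.

564 ms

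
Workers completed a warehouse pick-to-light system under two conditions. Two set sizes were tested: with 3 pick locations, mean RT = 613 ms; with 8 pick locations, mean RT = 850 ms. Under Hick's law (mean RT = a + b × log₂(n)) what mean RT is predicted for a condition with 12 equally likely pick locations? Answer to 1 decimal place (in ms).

948.0 ms

With log₂ n on the abscissa the relation is linear; from the two conditions:
  b = (850 − 613) / (log₂ 8 − log₂ 3) = 237 / (3 − 1.5850) = 167.487 ms/bit
  a = 613 − 167.487 × 1.5850 = 347.540 ms
Then RT(12) = 347.540 + 167.487 × log₂ 12 = 347.540 + 167.487 × 3.5850 ≈ 947.973 ms.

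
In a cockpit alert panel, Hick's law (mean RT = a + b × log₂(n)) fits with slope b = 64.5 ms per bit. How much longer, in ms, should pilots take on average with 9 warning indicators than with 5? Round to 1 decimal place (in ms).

Only the slope matters, since a is common to both: ΔRT = b·log₂(n₂/n₁).
log₂(9) − log₂(5) = 3.1699 − 2.3219 = 0.8480.
ΔRT = 64.5 × 0.8480 = 54.696 ms.

54.7 ms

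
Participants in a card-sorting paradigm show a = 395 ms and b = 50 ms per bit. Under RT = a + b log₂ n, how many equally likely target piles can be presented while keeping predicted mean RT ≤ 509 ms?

50·log₂ n ≤ 509 − 395 = 114, giving log₂ n ≤ 2.2800 and n ≤ 4.857. The largest whole number is 4.

4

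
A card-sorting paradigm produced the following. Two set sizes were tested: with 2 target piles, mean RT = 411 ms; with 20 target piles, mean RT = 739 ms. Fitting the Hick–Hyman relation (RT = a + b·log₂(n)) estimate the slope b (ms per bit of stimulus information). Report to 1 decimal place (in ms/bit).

Slope: b = (739 − 411) / (log₂ 20 − log₂ 2) = 328/3.3219 = 98.738 ms/bit.

98.7 ms/bit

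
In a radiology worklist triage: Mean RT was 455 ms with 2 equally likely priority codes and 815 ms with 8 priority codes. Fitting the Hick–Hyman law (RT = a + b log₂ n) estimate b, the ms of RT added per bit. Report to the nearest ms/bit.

Slope: b = (815 − 455) / (log₂ 8 − log₂ 2) = 360/2.0000 = 180 ms/bit.

180 ms/bit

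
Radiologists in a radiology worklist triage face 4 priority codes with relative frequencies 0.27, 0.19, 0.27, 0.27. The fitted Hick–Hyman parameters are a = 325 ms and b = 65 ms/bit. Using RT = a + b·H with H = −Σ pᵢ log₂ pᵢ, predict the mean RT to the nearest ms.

H = 0.27·log₂(1/0.27) + 0.19·log₂(1/0.19) + 0.27·log₂(1/0.27) + 0.27·log₂(1/0.27) = 1.9853 bits.
RT = 325 + 65 × 1.9853 = 454.04 ms.

454 ms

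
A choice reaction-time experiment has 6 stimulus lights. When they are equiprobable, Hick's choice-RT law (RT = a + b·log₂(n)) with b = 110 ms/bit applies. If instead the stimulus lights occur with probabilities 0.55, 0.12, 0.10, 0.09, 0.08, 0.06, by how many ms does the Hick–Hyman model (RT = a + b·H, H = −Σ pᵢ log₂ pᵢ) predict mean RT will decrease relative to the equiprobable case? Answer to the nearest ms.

Equiprobable entropy H₀ = log₂ 6 = 2.5850 bits.
Skewed entropy H = −Σ pᵢ log₂ pᵢ = 2.0213 bits.
ΔRT = b·(H₀ − H) = 110 × 0.5636 = 62.00 ms.

62 ms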